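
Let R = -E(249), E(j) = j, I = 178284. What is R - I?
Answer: -178533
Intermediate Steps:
R = -249 (R = -1*249 = -249)
R - I = -249 - 1*178284 = -249 - 178284 = -178533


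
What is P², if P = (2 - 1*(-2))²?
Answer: 256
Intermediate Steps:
P = 16 (P = (2 + 2)² = 4² = 16)
P² = 16² = 256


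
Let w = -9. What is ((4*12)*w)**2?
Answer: 186624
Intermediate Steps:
((4*12)*w)**2 = ((4*12)*(-9))**2 = (48*(-9))**2 = (-432)**2 = 186624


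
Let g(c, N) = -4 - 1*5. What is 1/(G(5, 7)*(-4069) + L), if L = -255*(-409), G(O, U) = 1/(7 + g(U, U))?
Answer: 2/212659 ≈ 9.4047e-6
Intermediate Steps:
g(c, N) = -9 (g(c, N) = -4 - 5 = -9)
G(O, U) = -½ (G(O, U) = 1/(7 - 9) = 1/(-2) = -½)
L = 104295
1/(G(5, 7)*(-4069) + L) = 1/(-½*(-4069) + 104295) = 1/(4069/2 + 104295) = 1/(212659/2) = 2/212659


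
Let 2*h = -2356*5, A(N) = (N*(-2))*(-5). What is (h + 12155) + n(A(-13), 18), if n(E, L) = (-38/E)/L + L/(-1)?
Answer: 7309009/1170 ≈ 6247.0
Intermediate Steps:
A(N) = 10*N (A(N) = -2*N*(-5) = 10*N)
n(E, L) = -L - 38/(E*L) (n(E, L) = -38/(E*L) + L*(-1) = -38/(E*L) - L = -L - 38/(E*L))
h = -5890 (h = (-2356*5)/2 = (½)*(-11780) = -5890)
(h + 12155) + n(A(-13), 18) = (-5890 + 12155) + (-1*18 - 38/(10*(-13)*18)) = 6265 + (-18 - 38*1/18/(-130)) = 6265 + (-18 - 38*(-1/130)*1/18) = 6265 + (-18 + 19/1170) = 6265 - 21041/1170 = 7309009/1170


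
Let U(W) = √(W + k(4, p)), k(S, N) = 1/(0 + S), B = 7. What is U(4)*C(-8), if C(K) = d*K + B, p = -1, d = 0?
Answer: 7*√17/2 ≈ 14.431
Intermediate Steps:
k(S, N) = 1/S
C(K) = 7 (C(K) = 0*K + 7 = 0 + 7 = 7)
U(W) = √(¼ + W) (U(W) = √(W + 1/4) = √(W + ¼) = √(¼ + W))
U(4)*C(-8) = (√(1 + 4*4)/2)*7 = (√(1 + 16)/2)*7 = (√17/2)*7 = 7*√17/2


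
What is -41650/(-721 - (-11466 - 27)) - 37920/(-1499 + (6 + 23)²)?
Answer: 95267135/1771994 ≈ 53.763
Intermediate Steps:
-41650/(-721 - (-11466 - 27)) - 37920/(-1499 + (6 + 23)²) = -41650/(-721 - 1*(-11493)) - 37920/(-1499 + 29²) = -41650/(-721 + 11493) - 37920/(-1499 + 841) = -41650/10772 - 37920/(-658) = -41650*1/10772 - 37920*(-1/658) = -20825/5386 + 18960/329 = 95267135/1771994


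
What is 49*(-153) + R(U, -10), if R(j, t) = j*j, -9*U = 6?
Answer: -67469/9 ≈ -7496.6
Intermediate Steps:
U = -2/3 (U = -1/9*6 = -2/3 ≈ -0.66667)
R(j, t) = j**2
49*(-153) + R(U, -10) = 49*(-153) + (-2/3)**2 = -7497 + 4/9 = -67469/9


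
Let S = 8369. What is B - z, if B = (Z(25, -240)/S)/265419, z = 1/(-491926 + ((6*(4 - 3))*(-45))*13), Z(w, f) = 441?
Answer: 38726649/17468378263292 ≈ 2.2170e-6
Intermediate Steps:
z = -1/495436 (z = 1/(-491926 + ((6*1)*(-45))*13) = 1/(-491926 + (6*(-45))*13) = 1/(-491926 - 270*13) = 1/(-491926 - 3510) = 1/(-495436) = -1/495436 ≈ -2.0184e-6)
B = 7/35258597 (B = (441/8369)/265419 = (441*(1/8369))*(1/265419) = (441/8369)*(1/265419) = 7/35258597 ≈ 1.9853e-7)
B - z = 7/35258597 - 1*(-1/495436) = 7/35258597 + 1/495436 = 38726649/17468378263292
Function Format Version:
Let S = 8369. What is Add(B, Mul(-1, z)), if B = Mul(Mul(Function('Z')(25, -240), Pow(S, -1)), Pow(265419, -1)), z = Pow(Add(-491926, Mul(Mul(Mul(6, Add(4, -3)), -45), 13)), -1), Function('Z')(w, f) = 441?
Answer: Rational(38726649, 17468378263292) ≈ 2.2170e-6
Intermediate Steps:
z = Rational(-1, 495436) (z = Pow(Add(-491926, Mul(Mul(Mul(6, 1), -45), 13)), -1) = Pow(Add(-491926, Mul(Mul(6, -45), 13)), -1) = Pow(Add(-491926, Mul(-270, 13)), -1) = Pow(Add(-491926, -3510), -1) = Pow(-495436, -1) = Rational(-1, 495436) ≈ -2.0184e-6)
B = Rational(7, 35258597) (B = Mul(Mul(441, Pow(8369, -1)), Pow(265419, -1)) = Mul(Mul(441, Rational(1, 8369)), Rational(1, 265419)) = Mul(Rational(441, 8369), Rational(1, 265419)) = Rational(7, 35258597) ≈ 1.9853e-7)
Add(B, Mul(-1, z)) = Add(Rational(7, 35258597), Mul(-1, Rational(-1, 495436))) = Add(Rational(7, 35258597), Rational(1, 495436)) = Rational(38726649, 17468378263292)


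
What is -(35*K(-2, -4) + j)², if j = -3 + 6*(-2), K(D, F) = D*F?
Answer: -70225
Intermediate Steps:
j = -15 (j = -3 - 12 = -15)
-(35*K(-2, -4) + j)² = -(35*(-2*(-4)) - 15)² = -(35*8 - 15)² = -(280 - 15)² = -1*265² = -1*70225 = -70225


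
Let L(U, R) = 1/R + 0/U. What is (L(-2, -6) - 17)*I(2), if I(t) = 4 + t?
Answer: -103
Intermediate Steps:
L(U, R) = 1/R (L(U, R) = 1/R + 0 = 1/R)
(L(-2, -6) - 17)*I(2) = (1/(-6) - 17)*(4 + 2) = (-⅙ - 17)*6 = -103/6*6 = -103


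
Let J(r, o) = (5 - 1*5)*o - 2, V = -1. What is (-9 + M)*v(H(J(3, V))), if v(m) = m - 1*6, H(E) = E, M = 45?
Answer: -288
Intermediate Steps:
J(r, o) = -2 (J(r, o) = (5 - 5)*o - 2 = 0*o - 2 = 0 - 2 = -2)
v(m) = -6 + m (v(m) = m - 6 = -6 + m)
(-9 + M)*v(H(J(3, V))) = (-9 + 45)*(-6 - 2) = 36*(-8) = -288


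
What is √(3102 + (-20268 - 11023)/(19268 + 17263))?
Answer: √51092829821/4059 ≈ 55.688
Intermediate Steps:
√(3102 + (-20268 - 11023)/(19268 + 17263)) = √(3102 - 31291/36531) = √(113287871/36531) = √51092829821/4059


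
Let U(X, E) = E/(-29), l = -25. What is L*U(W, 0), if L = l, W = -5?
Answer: 0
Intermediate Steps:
U(X, E) = -E/29 (U(X, E) = E*(-1/29) = -E/29)
L = -25
L*U(W, 0) = -(-25)*0/29 = -25*0 = 0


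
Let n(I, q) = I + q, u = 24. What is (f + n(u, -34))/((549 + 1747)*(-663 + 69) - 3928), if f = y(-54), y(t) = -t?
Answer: -11/341938 ≈ -3.2170e-5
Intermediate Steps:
f = 54 (f = -1*(-54) = 54)
(f + n(u, -34))/((549 + 1747)*(-663 + 69) - 3928) = (54 + (24 - 34))/((549 + 1747)*(-663 + 69) - 3928) = (54 - 10)/(2296*(-594) - 3928) = 44/(-1363824 - 3928) = 44/(-1367752) = 44*(-1/1367752) = -11/341938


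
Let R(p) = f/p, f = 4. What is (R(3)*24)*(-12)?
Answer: -384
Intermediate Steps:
R(p) = 4/p
(R(3)*24)*(-12) = ((4/3)*24)*(-12) = 32*(-12) = -384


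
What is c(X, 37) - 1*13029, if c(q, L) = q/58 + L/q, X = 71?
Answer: -53646235/4118 ≈ -13027.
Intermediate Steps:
c(q, L) = q/58 + L/q (c(q, L) = q*(1/58) + L/q = q/58 + L/q)
c(X, 37) - 1*13029 = ((1/58)*71 + 37/71) - 1*13029 = (71/58 + 37*(1/71)) - 13029 = (71/58 + 37/71) - 13029 = 7187/4118 - 13029 = -53646235/4118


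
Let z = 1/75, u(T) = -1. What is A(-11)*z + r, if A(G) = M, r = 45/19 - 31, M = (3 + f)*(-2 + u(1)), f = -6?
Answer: -13543/475 ≈ -28.512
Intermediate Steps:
z = 1/75 ≈ 0.013333
M = 9 (M = (3 - 6)*(-2 - 1) = -3*(-3) = 9)
r = -544/19 (r = 45*(1/19) - 31 = 45/19 - 31 = -544/19 ≈ -28.632)
A(G) = 9
A(-11)*z + r = 9*(1/75) - 544/19 = 3/25 - 544/19 = -13543/475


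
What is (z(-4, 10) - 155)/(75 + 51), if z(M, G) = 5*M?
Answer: -25/18 ≈ -1.3889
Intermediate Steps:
(z(-4, 10) - 155)/(75 + 51) = (5*(-4) - 155)/(75 + 51) = (-20 - 155)/126 = -175*1/126 = -25/18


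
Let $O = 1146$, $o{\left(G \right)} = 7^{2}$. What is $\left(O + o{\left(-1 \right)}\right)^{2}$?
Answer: $1428025$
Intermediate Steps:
$o{\left(G \right)} = 49$
$\left(O + o{\left(-1 \right)}\right)^{2} = \left(1146 + 49\right)^{2} = 1195^{2} = 1428025$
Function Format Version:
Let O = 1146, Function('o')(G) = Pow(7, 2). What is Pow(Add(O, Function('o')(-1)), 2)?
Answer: 1428025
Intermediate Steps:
Function('o')(G) = 49
Pow(Add(O, Function('o')(-1)), 2) = Pow(Add(1146, 49), 2) = Pow(1195, 2) = 1428025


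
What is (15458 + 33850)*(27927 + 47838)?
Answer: 3735820620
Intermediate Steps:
(15458 + 33850)*(27927 + 47838) = 49308*75765 = 3735820620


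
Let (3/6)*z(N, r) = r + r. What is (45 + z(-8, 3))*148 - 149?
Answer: 8287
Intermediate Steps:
z(N, r) = 4*r (z(N, r) = 2*(r + r) = 2*(2*r) = 4*r)
(45 + z(-8, 3))*148 - 149 = (45 + 4*3)*148 - 149 = (45 + 12)*148 - 149 = 57*148 - 149 = 8436 - 149 = 8287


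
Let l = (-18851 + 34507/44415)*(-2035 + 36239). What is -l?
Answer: 28636705834232/44415 ≈ 6.4475e+8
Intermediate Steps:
l = -28636705834232/44415 (l = (-18851 + 34507*(1/44415))*34204 = (-18851 + 34507/44415)*34204 = -837232658/44415*34204 = -28636705834232/44415 ≈ -6.4475e+8)
-l = -1*(-28636705834232/44415) = 28636705834232/44415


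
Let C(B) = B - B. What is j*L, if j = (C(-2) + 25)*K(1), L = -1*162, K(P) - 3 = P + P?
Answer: -20250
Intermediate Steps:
C(B) = 0
K(P) = 3 + 2*P (K(P) = 3 + (P + P) = 3 + 2*P)
L = -162
j = 125 (j = (0 + 25)*(3 + 2*1) = 25*(3 + 2) = 25*5 = 125)
j*L = 125*(-162) = -20250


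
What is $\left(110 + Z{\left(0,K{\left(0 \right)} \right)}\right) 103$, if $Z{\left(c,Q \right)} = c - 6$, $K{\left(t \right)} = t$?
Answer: $10712$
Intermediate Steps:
$Z{\left(c,Q \right)} = -6 + c$ ($Z{\left(c,Q \right)} = c - 6 = -6 + c$)
$\left(110 + Z{\left(0,K{\left(0 \right)} \right)}\right) 103 = \left(110 + \left(-6 + 0\right)\right) 103 = \left(110 - 6\right) 103 = 104 \cdot 103 = 10712$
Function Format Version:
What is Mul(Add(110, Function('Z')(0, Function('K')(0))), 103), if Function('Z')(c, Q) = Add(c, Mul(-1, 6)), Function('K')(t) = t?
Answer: 10712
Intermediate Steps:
Function('Z')(c, Q) = Add(-6, c) (Function('Z')(c, Q) = Add(c, -6) = Add(-6, c))
Mul(Add(110, Function('Z')(0, Function('K')(0))), 103) = Mul(Add(110, Add(-6, 0)), 103) = Mul(Add(110, -6), 103) = Mul(104, 103) = 10712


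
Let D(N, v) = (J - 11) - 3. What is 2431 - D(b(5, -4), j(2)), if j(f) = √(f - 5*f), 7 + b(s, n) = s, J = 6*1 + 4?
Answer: 2435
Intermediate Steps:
J = 10 (J = 6 + 4 = 10)
b(s, n) = -7 + s
j(f) = 2*√(-f) (j(f) = √(-4*f) = 2*√(-f))
D(N, v) = -4 (D(N, v) = (10 - 11) - 3 = -1 - 3 = -4)
2431 - D(b(5, -4), j(2)) = 2431 - 1*(-4) = 2431 + 4 = 2435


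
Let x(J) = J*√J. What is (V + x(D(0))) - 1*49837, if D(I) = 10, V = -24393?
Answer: -74230 + 10*√10 ≈ -74198.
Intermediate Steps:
x(J) = J^(3/2)
(V + x(D(0))) - 1*49837 = (-24393 + 10^(3/2)) - 1*49837 = (-24393 + 10*√10) - 49837 = -74230 + 10*√10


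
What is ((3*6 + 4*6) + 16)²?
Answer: 3364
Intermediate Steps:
((3*6 + 4*6) + 16)² = ((18 + 24) + 16)² = (42 + 16)² = 58² = 3364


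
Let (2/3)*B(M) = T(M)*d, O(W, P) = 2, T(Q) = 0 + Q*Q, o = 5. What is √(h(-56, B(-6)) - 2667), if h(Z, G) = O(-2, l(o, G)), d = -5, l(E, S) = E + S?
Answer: I*√2665 ≈ 51.624*I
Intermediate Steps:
T(Q) = Q² (T(Q) = 0 + Q² = Q²)
B(M) = -15*M²/2 (B(M) = 3*(M²*(-5))/2 = 3*(-5*M²)/2 = -15*M²/2)
h(Z, G) = 2
√(h(-56, B(-6)) - 2667) = √(2 - 2667) = √(-2665) = I*√2665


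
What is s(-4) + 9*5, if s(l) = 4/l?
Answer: 44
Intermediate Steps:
s(-4) + 9*5 = 4/(-4) + 9*5 = 4*(-¼) + 45 = -1 + 45 = 44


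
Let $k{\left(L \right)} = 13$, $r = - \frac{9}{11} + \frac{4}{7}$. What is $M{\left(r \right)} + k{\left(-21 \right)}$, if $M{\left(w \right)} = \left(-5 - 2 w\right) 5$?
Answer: $- \frac{734}{77} \approx -9.5325$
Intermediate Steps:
$r = - \frac{19}{77}$ ($r = \left(-9\right) \frac{1}{11} + 4 \cdot \frac{1}{7} = - \frac{9}{11} + \frac{4}{7} = - \frac{19}{77} \approx -0.24675$)
$M{\left(w \right)} = -25 - 10 w$
$M{\left(r \right)} + k{\left(-21 \right)} = \left(-25 - - \frac{190}{77}\right) + 13 = \left(-25 + \frac{190}{77}\right) + 13 = - \frac{1735}{77} + 13 = - \frac{734}{77}$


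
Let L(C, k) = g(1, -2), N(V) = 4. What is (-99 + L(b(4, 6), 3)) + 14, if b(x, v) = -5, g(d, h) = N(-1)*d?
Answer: -81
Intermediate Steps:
g(d, h) = 4*d
L(C, k) = 4 (L(C, k) = 4*1 = 4)
(-99 + L(b(4, 6), 3)) + 14 = (-99 + 4) + 14 = -95 + 14 = -81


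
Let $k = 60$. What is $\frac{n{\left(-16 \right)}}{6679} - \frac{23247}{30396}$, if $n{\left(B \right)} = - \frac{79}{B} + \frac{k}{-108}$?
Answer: $- \frac{1861602233}{2436178608} \approx -0.76415$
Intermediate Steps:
$n{\left(B \right)} = - \frac{5}{9} - \frac{79}{B}$ ($n{\left(B \right)} = - \frac{79}{B} + \frac{60}{-108} = - \frac{79}{B} + 60 \left(- \frac{1}{108}\right) = - \frac{79}{B} - \frac{5}{9} = - \frac{5}{9} - \frac{79}{B}$)
$\frac{n{\left(-16 \right)}}{6679} - \frac{23247}{30396} = \frac{- \frac{5}{9} - \frac{79}{-16}}{6679} - \frac{23247}{30396} = \left(- \frac{5}{9} - - \frac{79}{16}\right) \frac{1}{6679} - \frac{7749}{10132} = \left(- \frac{5}{9} + \frac{79}{16}\right) \frac{1}{6679} - \frac{7749}{10132} = \frac{631}{144} \cdot \frac{1}{6679} - \frac{7749}{10132} = \frac{631}{961776} - \frac{7749}{10132} = - \frac{1861602233}{2436178608}$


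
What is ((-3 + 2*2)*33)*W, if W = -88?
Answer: -2904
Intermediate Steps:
((-3 + 2*2)*33)*W = ((-3 + 2*2)*33)*(-88) = ((-3 + 4)*33)*(-88) = (1*33)*(-88) = 33*(-88) = -2904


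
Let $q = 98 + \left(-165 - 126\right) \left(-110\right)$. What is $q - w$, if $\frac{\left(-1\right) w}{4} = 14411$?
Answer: $89752$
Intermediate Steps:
$w = -57644$ ($w = \left(-4\right) 14411 = -57644$)
$q = 32108$ ($q = 98 + \left(-165 - 126\right) \left(-110\right) = 98 - -32010 = 98 + 32010 = 32108$)
$q - w = 32108 - -57644 = 32108 + 57644 = 89752$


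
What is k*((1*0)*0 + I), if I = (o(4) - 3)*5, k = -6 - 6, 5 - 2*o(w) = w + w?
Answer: 270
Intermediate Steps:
o(w) = 5/2 - w (o(w) = 5/2 - (w + w)/2 = 5/2 - w)
k = -12
I = -45/2 (I = ((5/2 - 1*4) - 3)*5 = ((5/2 - 4) - 3)*5 = (-3/2 - 3)*5 = -9/2*5 = -45/2 ≈ -22.500)
k*((1*0)*0 + I) = -12*((1*0)*0 - 45/2) = -12*(0*0 - 45/2) = -12*(0 - 45/2) = -12*(-45/2) = 270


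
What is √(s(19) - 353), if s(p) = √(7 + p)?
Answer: √(-353 + √26) ≈ 18.652*I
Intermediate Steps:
√(s(19) - 353) = √(√(7 + 19) - 353) = √(√26 - 353) = √(-353 + √26)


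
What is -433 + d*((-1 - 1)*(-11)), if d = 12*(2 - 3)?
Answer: -697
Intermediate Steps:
d = -12 (d = 12*(-1) = -12)
-433 + d*((-1 - 1)*(-11)) = -433 - 12*(-1 - 1)*(-11) = -433 - (-24)*(-11) = -433 - 12*22 = -433 - 264 = -697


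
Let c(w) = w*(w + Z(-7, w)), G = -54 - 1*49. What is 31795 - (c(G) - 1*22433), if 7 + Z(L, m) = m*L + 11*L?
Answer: 109230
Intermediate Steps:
G = -103 (G = -54 - 49 = -103)
Z(L, m) = -7 + 11*L + L*m (Z(L, m) = -7 + (m*L + 11*L) = -7 + (L*m + 11*L) = -7 + (11*L + L*m) = -7 + 11*L + L*m)
c(w) = w*(-84 - 6*w) (c(w) = w*(w + (-7 + 11*(-7) - 7*w)) = w*(w + (-7 - 77 - 7*w)) = w*(w + (-84 - 7*w)) = w*(-84 - 6*w))
31795 - (c(G) - 1*22433) = 31795 - (-6*(-103)*(14 - 103) - 1*22433) = 31795 - (-6*(-103)*(-89) - 22433) = 31795 - (-55002 - 22433) = 31795 - 1*(-77435) = 31795 + 77435 = 109230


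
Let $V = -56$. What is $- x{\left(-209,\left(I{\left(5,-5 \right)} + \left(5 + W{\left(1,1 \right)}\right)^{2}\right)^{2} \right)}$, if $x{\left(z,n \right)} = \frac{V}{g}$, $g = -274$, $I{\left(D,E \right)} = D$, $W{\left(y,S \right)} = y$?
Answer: $- \frac{28}{137} \approx -0.20438$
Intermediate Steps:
$x{\left(z,n \right)} = \frac{28}{137}$ ($x{\left(z,n \right)} = - \frac{56}{-274} = \left(-56\right) \left(- \frac{1}{274}\right) = \frac{28}{137}$)
$- x{\left(-209,\left(I{\left(5,-5 \right)} + \left(5 + W{\left(1,1 \right)}\right)^{2}\right)^{2} \right)} = \left(-1\right) \frac{28}{137} = - \frac{28}{137}$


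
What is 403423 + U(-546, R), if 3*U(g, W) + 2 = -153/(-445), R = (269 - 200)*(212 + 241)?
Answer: 538568968/1335 ≈ 4.0342e+5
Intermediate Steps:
R = 31257 (R = 69*453 = 31257)
U(g, W) = -737/1335 (U(g, W) = -⅔ + (-153/(-445))/3 = -⅔ + (-153*(-1/445))/3 = -⅔ + (⅓)*(153/445) = -⅔ + 51/445 = -737/1335)
403423 + U(-546, R) = 403423 - 737/1335 = 538568968/1335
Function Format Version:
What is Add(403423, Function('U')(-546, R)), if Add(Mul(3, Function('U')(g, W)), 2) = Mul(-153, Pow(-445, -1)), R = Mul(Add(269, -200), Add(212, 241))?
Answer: Rational(538568968, 1335) ≈ 4.0342e+5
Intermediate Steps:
R = 31257 (R = Mul(69, 453) = 31257)
Function('U')(g, W) = Rational(-737, 1335) (Function('U')(g, W) = Add(Rational(-2, 3), Mul(Rational(1, 3), Mul(-153, Pow(-445, -1)))) = Add(Rational(-2, 3), Mul(Rational(1, 3), Mul(-153, Rational(-1, 445)))) = Add(Rational(-2, 3), Mul(Rational(1, 3), Rational(153, 445))) = Add(Rational(-2, 3), Rational(51, 445)) = Rational(-737, 1335))
Add(403423, Function('U')(-546, R)) = Add(403423, Rational(-737, 1335)) = Rational(538568968, 1335)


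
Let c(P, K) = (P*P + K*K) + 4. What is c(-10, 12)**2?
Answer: 61504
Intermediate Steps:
c(P, K) = 4 + K**2 + P**2 (c(P, K) = (P**2 + K**2) + 4 = (K**2 + P**2) + 4 = 4 + K**2 + P**2)
c(-10, 12)**2 = (4 + 12**2 + (-10)**2)**2 = (4 + 144 + 100)**2 = 248**2 = 61504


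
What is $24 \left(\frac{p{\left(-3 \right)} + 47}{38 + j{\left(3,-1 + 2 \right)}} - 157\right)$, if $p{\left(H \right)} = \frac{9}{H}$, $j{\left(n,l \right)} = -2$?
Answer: $- \frac{11216}{3} \approx -3738.7$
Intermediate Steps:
$24 \left(\frac{p{\left(-3 \right)} + 47}{38 + j{\left(3,-1 + 2 \right)}} - 157\right) = 24 \left(\frac{\frac{9}{-3} + 47}{38 - 2} - 157\right) = 24 \left(\frac{9 \left(- \frac{1}{3}\right) + 47}{36} - 157\right) = 24 \left(\left(-3 + 47\right) \frac{1}{36} - 157\right) = 24 \left(44 \cdot \frac{1}{36} - 157\right) = 24 \left(\frac{11}{9} - 157\right) = 24 \left(- \frac{1402}{9}\right) = - \frac{11216}{3}$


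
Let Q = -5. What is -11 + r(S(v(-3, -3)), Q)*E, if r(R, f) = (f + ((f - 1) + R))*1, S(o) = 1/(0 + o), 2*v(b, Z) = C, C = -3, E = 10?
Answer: -383/3 ≈ -127.67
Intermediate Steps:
v(b, Z) = -3/2 (v(b, Z) = (1/2)*(-3) = -3/2)
S(o) = 1/o
r(R, f) = -1 + R + 2*f (r(R, f) = (f + ((-1 + f) + R))*1 = (f + (-1 + R + f))*1 = (-1 + R + 2*f)*1 = -1 + R + 2*f)
-11 + r(S(v(-3, -3)), Q)*E = -11 + (-1 + 1/(-3/2) + 2*(-5))*10 = -11 + (-1 - 2/3 - 10)*10 = -11 - 35/3*10 = -11 - 350/3 = -383/3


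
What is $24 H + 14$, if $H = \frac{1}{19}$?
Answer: $\frac{290}{19} \approx 15.263$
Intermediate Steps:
$H = \frac{1}{19} \approx 0.052632$
$24 H + 14 = 24 \cdot \frac{1}{19} + 14 = \frac{24}{19} + 14 = \frac{290}{19}$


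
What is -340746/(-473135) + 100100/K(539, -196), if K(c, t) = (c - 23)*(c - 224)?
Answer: 733897631/549309735 ≈ 1.3360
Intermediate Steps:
K(c, t) = (-224 + c)*(-23 + c) (K(c, t) = (-23 + c)*(-224 + c) = (-224 + c)*(-23 + c))
-340746/(-473135) + 100100/K(539, -196) = -340746/(-473135) + 100100/(5152 + 539² - 247*539) = -340746*(-1/473135) + 100100/(5152 + 290521 - 133133) = 340746/473135 + 100100/162540 = 340746/473135 + 100100*(1/162540) = 340746/473135 + 715/1161 = 733897631/549309735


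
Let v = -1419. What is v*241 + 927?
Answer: -341052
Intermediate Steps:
v*241 + 927 = -1419*241 + 927 = -341979 + 927 = -341052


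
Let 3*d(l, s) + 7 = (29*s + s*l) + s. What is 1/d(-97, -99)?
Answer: 3/6626 ≈ 0.00045276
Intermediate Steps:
d(l, s) = -7/3 + 10*s + l*s/3 (d(l, s) = -7/3 + ((29*s + s*l) + s)/3 = -7/3 + ((29*s + l*s) + s)/3 = -7/3 + (30*s + l*s)/3 = -7/3 + (10*s + l*s/3) = -7/3 + 10*s + l*s/3)
1/d(-97, -99) = 1/(-7/3 + 10*(-99) + (⅓)*(-97)*(-99)) = 1/(-7/3 - 990 + 3201) = 1/(6626/3) = 3/6626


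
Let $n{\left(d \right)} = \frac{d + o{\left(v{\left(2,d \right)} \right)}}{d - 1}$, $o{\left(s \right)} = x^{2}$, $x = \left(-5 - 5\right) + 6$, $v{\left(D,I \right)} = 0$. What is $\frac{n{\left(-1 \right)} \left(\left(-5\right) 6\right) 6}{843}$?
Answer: $\frac{450}{281} \approx 1.6014$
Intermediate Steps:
$x = -4$ ($x = -10 + 6 = -4$)
$o{\left(s \right)} = 16$ ($o{\left(s \right)} = \left(-4\right)^{2} = 16$)
$n{\left(d \right)} = \frac{16 + d}{-1 + d}$ ($n{\left(d \right)} = \frac{d + 16}{d - 1} = \frac{16 + d}{-1 + d}$)
$\frac{n{\left(-1 \right)} \left(\left(-5\right) 6\right) 6}{843} = \frac{\frac{16 - 1}{-1 - 1} \left(\left(-5\right) 6\right) 6}{843} = \frac{1}{-2} \cdot 15 \left(-30\right) 6 \cdot \frac{1}{843} = \left(- \frac{1}{2}\right) 15 \left(-30\right) 6 \cdot \frac{1}{843} = \left(- \frac{15}{2}\right) \left(-30\right) 6 \cdot \frac{1}{843} = 225 \cdot 6 \cdot \frac{1}{843} = 1350 \cdot \frac{1}{843} = \frac{450}{281}$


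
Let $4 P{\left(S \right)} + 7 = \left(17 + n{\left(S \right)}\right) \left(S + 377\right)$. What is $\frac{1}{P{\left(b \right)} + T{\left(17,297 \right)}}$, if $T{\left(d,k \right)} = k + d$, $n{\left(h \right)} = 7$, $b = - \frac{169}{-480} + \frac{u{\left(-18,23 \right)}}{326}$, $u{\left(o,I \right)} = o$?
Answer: $\frac{13040}{33591447} \approx 0.00038819$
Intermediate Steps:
$b = \frac{23227}{78240}$ ($b = - \frac{169}{-480} - \frac{18}{326} = \left(-169\right) \left(- \frac{1}{480}\right) - \frac{9}{163} = \frac{169}{480} - \frac{9}{163} = \frac{23227}{78240} \approx 0.29687$)
$T{\left(d,k \right)} = d + k$
$P{\left(S \right)} = \frac{9041}{4} + 6 S$ ($P{\left(S \right)} = - \frac{7}{4} + \frac{\left(17 + 7\right) \left(S + 377\right)}{4} = - \frac{7}{4} + \frac{24 \left(377 + S\right)}{4} = - \frac{7}{4} + \frac{9048 + 24 S}{4} = - \frac{7}{4} + \left(2262 + 6 S\right) = \frac{9041}{4} + 6 S$)
$\frac{1}{P{\left(b \right)} + T{\left(17,297 \right)}} = \frac{1}{\left(\frac{9041}{4} + 6 \cdot \frac{23227}{78240}\right) + \left(17 + 297\right)} = \frac{1}{\left(\frac{9041}{4} + \frac{23227}{13040}\right) + 314} = \frac{1}{\frac{29496887}{13040} + 314} = \frac{1}{\frac{33591447}{13040}} = \frac{13040}{33591447}$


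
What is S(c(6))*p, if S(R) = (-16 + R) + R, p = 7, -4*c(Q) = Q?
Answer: -133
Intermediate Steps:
c(Q) = -Q/4
S(R) = -16 + 2*R
S(c(6))*p = (-16 + 2*(-1/4*6))*7 = (-16 + 2*(-3/2))*7 = (-16 - 3)*7 = -19*7 = -133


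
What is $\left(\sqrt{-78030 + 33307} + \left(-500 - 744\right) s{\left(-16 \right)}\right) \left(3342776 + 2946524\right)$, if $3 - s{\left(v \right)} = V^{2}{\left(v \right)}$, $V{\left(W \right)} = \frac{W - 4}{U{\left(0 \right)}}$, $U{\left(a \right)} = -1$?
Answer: $3106084012400 + 6289300 i \sqrt{44723} \approx 3.1061 \cdot 10^{12} + 1.33 \cdot 10^{9} i$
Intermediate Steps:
$V{\left(W \right)} = 4 - W$ ($V{\left(W \right)} = \frac{W - 4}{-1} = \left(-4 + W\right) \left(-1\right) = 4 - W$)
$s{\left(v \right)} = 3 - \left(4 - v\right)^{2}$
$\left(\sqrt{-78030 + 33307} + \left(-500 - 744\right) s{\left(-16 \right)}\right) \left(3342776 + 2946524\right) = \left(\sqrt{-78030 + 33307} + \left(-500 - 744\right) \left(3 - \left(-4 - 16\right)^{2}\right)\right) \left(3342776 + 2946524\right) = \left(\sqrt{-44723} - 1244 \left(3 - \left(-20\right)^{2}\right)\right) 6289300 = \left(i \sqrt{44723} - 1244 \left(3 - 400\right)\right) 6289300 = \left(i \sqrt{44723} - -493868\right) 6289300 = \left(i \sqrt{44723} + 493868\right) 6289300 = \left(493868 + i \sqrt{44723}\right) 6289300 = 3106084012400 + 6289300 i \sqrt{44723}$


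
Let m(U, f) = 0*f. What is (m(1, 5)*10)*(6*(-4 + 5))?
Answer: 0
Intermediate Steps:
m(U, f) = 0
(m(1, 5)*10)*(6*(-4 + 5)) = (0*10)*(6*(-4 + 5)) = 0*(6*1) = 0*6 = 0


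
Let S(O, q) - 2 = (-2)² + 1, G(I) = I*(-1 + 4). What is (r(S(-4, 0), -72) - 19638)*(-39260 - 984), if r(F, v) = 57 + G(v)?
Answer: 796710468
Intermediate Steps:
G(I) = 3*I (G(I) = I*3 = 3*I)
S(O, q) = 7 (S(O, q) = 2 + ((-2)² + 1) = 2 + (4 + 1) = 2 + 5 = 7)
r(F, v) = 57 + 3*v
(r(S(-4, 0), -72) - 19638)*(-39260 - 984) = ((57 + 3*(-72)) - 19638)*(-39260 - 984) = ((57 - 216) - 19638)*(-40244) = (-159 - 19638)*(-40244) = -19797*(-40244) = 796710468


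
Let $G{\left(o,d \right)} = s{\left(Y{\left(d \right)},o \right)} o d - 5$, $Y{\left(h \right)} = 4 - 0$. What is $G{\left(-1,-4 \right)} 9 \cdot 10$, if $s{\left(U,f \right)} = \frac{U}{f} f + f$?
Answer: $630$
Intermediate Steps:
$Y{\left(h \right)} = 4$ ($Y{\left(h \right)} = 4 + 0 = 4$)
$s{\left(U,f \right)} = U + f$
$G{\left(o,d \right)} = -5 + d o \left(4 + o\right)$ ($G{\left(o,d \right)} = \left(4 + o\right) o d - 5 = o \left(4 + o\right) d - 5 = d o \left(4 + o\right) - 5 = -5 + d o \left(4 + o\right)$)
$G{\left(-1,-4 \right)} 9 \cdot 10 = \left(-5 - - 4 \left(4 - 1\right)\right) 9 \cdot 10 = \left(-5 - \left(-4\right) 3\right) 9 \cdot 10 = \left(-5 + 12\right) 9 \cdot 10 = 7 \cdot 9 \cdot 10 = 63 \cdot 10 = 630$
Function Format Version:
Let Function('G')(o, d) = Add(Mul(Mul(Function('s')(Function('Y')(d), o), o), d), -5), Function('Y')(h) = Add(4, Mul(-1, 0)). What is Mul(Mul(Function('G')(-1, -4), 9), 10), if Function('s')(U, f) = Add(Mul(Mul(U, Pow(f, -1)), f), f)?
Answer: 630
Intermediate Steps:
Function('Y')(h) = 4 (Function('Y')(h) = Add(4, 0) = 4)
Function('s')(U, f) = Add(U, f)
Function('G')(o, d) = Add(-5, Mul(d, o, Add(4, o))) (Function('G')(o, d) = Add(Mul(Mul(Add(4, o), o), d), -5) = Add(Mul(Mul(o, Add(4, o)), d), -5) = Add(Mul(d, o, Add(4, o)), -5) = Add(-5, Mul(d, o, Add(4, o))))
Mul(Mul(Function('G')(-1, -4), 9), 10) = Mul(Mul(Add(-5, Mul(-4, -1, Add(4, -1))), 9), 10) = Mul(Mul(Add(-5, Mul(-4, -1, 3)), 9), 10) = Mul(Mul(Add(-5, 12), 9), 10) = Mul(Mul(7, 9), 10) = Mul(63, 10) = 630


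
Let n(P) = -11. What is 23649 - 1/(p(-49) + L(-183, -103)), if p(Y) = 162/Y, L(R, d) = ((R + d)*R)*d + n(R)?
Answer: 6246897232012/264150587 ≈ 23649.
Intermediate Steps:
L(R, d) = -11 + R*d*(R + d) (L(R, d) = ((R + d)*R)*d - 11 = (R*(R + d))*d - 11 = R*d*(R + d) - 11 = -11 + R*d*(R + d))
23649 - 1/(p(-49) + L(-183, -103)) = 23649 - 1/(162/(-49) + (-11 - 183*(-103)**2 - 103*(-183)**2)) = 23649 - 1/(162*(-1/49) + (-11 - 183*10609 - 103*33489)) = 23649 - 1/(-162/49 + (-11 - 1941447 - 3449367)) = 23649 - 1/(-162/49 - 5390825) = 23649 - 1/(-264150587/49) = 23649 - 1*(-49/264150587) = 23649 + 49/264150587 = 6246897232012/264150587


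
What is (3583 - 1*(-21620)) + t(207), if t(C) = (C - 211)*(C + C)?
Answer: 23547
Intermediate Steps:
t(C) = 2*C*(-211 + C) (t(C) = (-211 + C)*(2*C) = 2*C*(-211 + C))
(3583 - 1*(-21620)) + t(207) = (3583 - 1*(-21620)) + 2*207*(-211 + 207) = (3583 + 21620) + 2*207*(-4) = 25203 - 1656 = 23547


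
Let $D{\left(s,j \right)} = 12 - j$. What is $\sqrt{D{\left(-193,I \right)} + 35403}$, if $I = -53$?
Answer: $2 \sqrt{8867} \approx 188.33$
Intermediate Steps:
$\sqrt{D{\left(-193,I \right)} + 35403} = \sqrt{\left(12 - -53\right) + 35403} = \sqrt{\left(12 + 53\right) + 35403} = \sqrt{65 + 35403} = \sqrt{35468} = 2 \sqrt{8867}$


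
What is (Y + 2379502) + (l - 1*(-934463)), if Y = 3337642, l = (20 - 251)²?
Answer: 6704968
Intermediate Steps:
l = 53361 (l = (-231)² = 53361)
(Y + 2379502) + (l - 1*(-934463)) = (3337642 + 2379502) + (53361 - 1*(-934463)) = 5717144 + (53361 + 934463) = 5717144 + 987824 = 6704968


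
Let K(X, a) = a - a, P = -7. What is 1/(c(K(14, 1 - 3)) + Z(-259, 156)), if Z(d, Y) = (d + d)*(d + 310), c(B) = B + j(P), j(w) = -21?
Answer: -1/26439 ≈ -3.7823e-5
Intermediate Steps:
K(X, a) = 0
c(B) = -21 + B (c(B) = B - 21 = -21 + B)
Z(d, Y) = 2*d*(310 + d) (Z(d, Y) = (2*d)*(310 + d) = 2*d*(310 + d))
1/(c(K(14, 1 - 3)) + Z(-259, 156)) = 1/((-21 + 0) + 2*(-259)*(310 - 259)) = 1/(-21 + 2*(-259)*51) = 1/(-21 - 26418) = 1/(-26439) = -1/26439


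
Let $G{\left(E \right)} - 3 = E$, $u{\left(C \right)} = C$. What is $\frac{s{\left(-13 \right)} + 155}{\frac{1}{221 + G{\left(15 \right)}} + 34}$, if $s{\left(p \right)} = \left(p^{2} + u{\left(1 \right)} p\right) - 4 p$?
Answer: $\frac{28919}{2709} \approx 10.675$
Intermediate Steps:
$G{\left(E \right)} = 3 + E$
$s{\left(p \right)} = p^{2} - 3 p$ ($s{\left(p \right)} = \left(p^{2} + 1 p\right) - 4 p = \left(p^{2} + p\right) - 4 p = \left(p + p^{2}\right) - 4 p = p^{2} - 3 p$)
$\frac{s{\left(-13 \right)} + 155}{\frac{1}{221 + G{\left(15 \right)}} + 34} = \frac{- 13 \left(-3 - 13\right) + 155}{\frac{1}{221 + \left(3 + 15\right)} + 34} = \frac{\left(-13\right) \left(-16\right) + 155}{\frac{1}{221 + 18} + 34} = \frac{208 + 155}{\frac{1}{239} + 34} = \frac{363}{\frac{1}{239} + 34} = \frac{363}{\frac{8127}{239}} = 363 \cdot \frac{239}{8127} = \frac{28919}{2709}$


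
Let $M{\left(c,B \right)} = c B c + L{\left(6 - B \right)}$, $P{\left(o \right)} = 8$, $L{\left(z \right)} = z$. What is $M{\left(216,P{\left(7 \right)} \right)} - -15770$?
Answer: $389016$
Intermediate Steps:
$M{\left(c,B \right)} = 6 - B + B c^{2}$ ($M{\left(c,B \right)} = c B c - \left(-6 + B\right) = B c c - \left(-6 + B\right) = B c^{2} - \left(-6 + B\right) = 6 - B + B c^{2}$)
$M{\left(216,P{\left(7 \right)} \right)} - -15770 = \left(6 - 8 + 8 \cdot 216^{2}\right) - -15770 = \left(6 - 8 + 8 \cdot 46656\right) + 15770 = \left(6 - 8 + 373248\right) + 15770 = 373246 + 15770 = 389016$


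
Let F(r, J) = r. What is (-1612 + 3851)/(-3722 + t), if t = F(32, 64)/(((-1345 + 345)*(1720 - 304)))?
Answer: -99075750/164698501 ≈ -0.60156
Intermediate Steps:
t = -1/44250 (t = 32/(((-1345 + 345)*(1720 - 304))) = 32/((-1000*1416)) = 32/(-1416000) = 32*(-1/1416000) = -1/44250 ≈ -2.2599e-5)
(-1612 + 3851)/(-3722 + t) = (-1612 + 3851)/(-3722 - 1/44250) = 2239/(-164698501/44250) = 2239*(-44250/164698501) = -99075750/164698501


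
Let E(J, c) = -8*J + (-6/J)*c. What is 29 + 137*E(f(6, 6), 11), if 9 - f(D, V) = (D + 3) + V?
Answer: 8112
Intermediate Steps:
f(D, V) = 6 - D - V (f(D, V) = 9 - ((D + 3) + V) = 9 - ((3 + D) + V) = 9 - (3 + D + V) = 9 + (-3 - D - V) = 6 - D - V)
E(J, c) = -8*J - 6*c/J
29 + 137*E(f(6, 6), 11) = 29 + 137*(-8*(6 - 1*6 - 1*6) - 6*11/(6 - 1*6 - 1*6)) = 29 + 137*(-8*(6 - 6 - 6) - 6*11/(6 - 6 - 6)) = 29 + 137*(-8*(-6) - 6*11/(-6)) = 29 + 137*(48 - 6*11*(-⅙)) = 29 + 137*(48 + 11) = 29 + 137*59 = 29 + 8083 = 8112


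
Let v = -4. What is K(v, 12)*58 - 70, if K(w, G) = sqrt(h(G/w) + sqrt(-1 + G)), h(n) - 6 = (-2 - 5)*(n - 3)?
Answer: -70 + 58*sqrt(48 + sqrt(11)) ≈ 345.49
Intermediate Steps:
h(n) = 27 - 7*n (h(n) = 6 + (-2 - 5)*(n - 3) = 6 - 7*(-3 + n) = 6 + (21 - 7*n) = 27 - 7*n)
K(w, G) = sqrt(27 + sqrt(-1 + G) - 7*G/w) (K(w, G) = sqrt((27 - 7*G/w) + sqrt(-1 + G)) = sqrt(27 + sqrt(-1 + G) - 7*G/w))
K(v, 12)*58 - 70 = sqrt(27 + sqrt(-1 + 12) - 7*12/(-4))*58 - 70 = sqrt(27 + sqrt(11) - 7*12*(-1/4))*58 - 70 = sqrt(27 + sqrt(11) + 21)*58 - 70 = sqrt(48 + sqrt(11))*58 - 70 = 58*sqrt(48 + sqrt(11)) - 70 = -70 + 58*sqrt(48 + sqrt(11))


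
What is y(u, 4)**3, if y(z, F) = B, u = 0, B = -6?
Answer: -216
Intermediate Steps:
y(z, F) = -6
y(u, 4)**3 = (-6)**3 = -216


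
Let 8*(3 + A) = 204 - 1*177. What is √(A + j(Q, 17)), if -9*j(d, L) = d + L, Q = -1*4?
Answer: I*√154/12 ≈ 1.0341*I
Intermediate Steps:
Q = -4
j(d, L) = -L/9 - d/9 (j(d, L) = -(d + L)/9 = -(L + d)/9 = -L/9 - d/9)
A = 3/8 (A = -3 + (204 - 1*177)/8 = -3 + (204 - 177)/8 = -3 + (⅛)*27 = -3 + 27/8 = 3/8 ≈ 0.37500)
√(A + j(Q, 17)) = √(3/8 + (-⅑*17 - ⅑*(-4))) = √(3/8 + (-17/9 + 4/9)) = √(3/8 - 13/9) = √(-77/72) = I*√154/12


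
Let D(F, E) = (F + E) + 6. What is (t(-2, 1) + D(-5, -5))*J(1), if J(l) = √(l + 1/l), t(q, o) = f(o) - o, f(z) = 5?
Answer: 0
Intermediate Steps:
D(F, E) = 6 + E + F (D(F, E) = (E + F) + 6 = 6 + E + F)
t(q, o) = 5 - o
(t(-2, 1) + D(-5, -5))*J(1) = ((5 - 1*1) + (6 - 5 - 5))*√(1 + 1/1) = ((5 - 1) - 4)*√(1 + 1) = (4 - 4)*√2 = 0*√2 = 0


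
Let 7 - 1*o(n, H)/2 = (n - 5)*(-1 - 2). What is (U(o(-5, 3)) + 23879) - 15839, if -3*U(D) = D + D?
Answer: 24212/3 ≈ 8070.7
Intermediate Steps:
o(n, H) = -16 + 6*n (o(n, H) = 14 - 2*(n - 5)*(-1 - 2) = 14 - 2*(-5 + n)*(-3) = 14 - 2*(15 - 3*n) = 14 + (-30 + 6*n) = -16 + 6*n)
U(D) = -2*D/3 (U(D) = -(D + D)/3 = -2*D/3)
(U(o(-5, 3)) + 23879) - 15839 = (-2*(-16 + 6*(-5))/3 + 23879) - 15839 = (-2*(-16 - 30)/3 + 23879) - 15839 = (-⅔*(-46) + 23879) - 15839 = (92/3 + 23879) - 15839 = 71729/3 - 15839 = 24212/3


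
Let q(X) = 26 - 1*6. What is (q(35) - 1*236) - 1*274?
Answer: -490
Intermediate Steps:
q(X) = 20 (q(X) = 26 - 6 = 20)
(q(35) - 1*236) - 1*274 = (20 - 1*236) - 1*274 = (20 - 236) - 274 = -216 - 274 = -490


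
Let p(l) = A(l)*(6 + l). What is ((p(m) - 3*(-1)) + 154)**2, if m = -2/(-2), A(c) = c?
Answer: 26896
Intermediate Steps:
m = 1 (m = -2*(-1/2) = 1)
p(l) = l*(6 + l)
((p(m) - 3*(-1)) + 154)**2 = ((1*(6 + 1) - 3*(-1)) + 154)**2 = ((1*7 + 3) + 154)**2 = ((7 + 3) + 154)**2 = (10 + 154)**2 = 164**2 = 26896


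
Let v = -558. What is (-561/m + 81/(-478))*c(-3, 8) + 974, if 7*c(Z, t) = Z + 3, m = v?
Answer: 974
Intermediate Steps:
m = -558
c(Z, t) = 3/7 + Z/7 (c(Z, t) = (Z + 3)/7 = (3 + Z)/7 = 3/7 + Z/7)
(-561/m + 81/(-478))*c(-3, 8) + 974 = (-561/(-558) + 81/(-478))*(3/7 + (⅐)*(-3)) + 974 = (-561*(-1/558) + 81*(-1/478))*(3/7 - 3/7) + 974 = (187/186 - 81/478)*0 + 974 = (18580/22227)*0 + 974 = 0 + 974 = 974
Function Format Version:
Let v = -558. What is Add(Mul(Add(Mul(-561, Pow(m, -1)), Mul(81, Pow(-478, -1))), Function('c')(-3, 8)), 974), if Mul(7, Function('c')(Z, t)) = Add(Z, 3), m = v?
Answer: 974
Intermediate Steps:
m = -558
Function('c')(Z, t) = Add(Rational(3, 7), Mul(Rational(1, 7), Z)) (Function('c')(Z, t) = Mul(Rational(1, 7), Add(Z, 3)) = Mul(Rational(1, 7), Add(3, Z)) = Add(Rational(3, 7), Mul(Rational(1, 7), Z)))
Add(Mul(Add(Mul(-561, Pow(m, -1)), Mul(81, Pow(-478, -1))), Function('c')(-3, 8)), 974) = Add(Mul(Add(Mul(-561, Pow(-558, -1)), Mul(81, Pow(-478, -1))), Add(Rational(3, 7), Mul(Rational(1, 7), -3))), 974) = Add(Mul(Add(Mul(-561, Rational(-1, 558)), Mul(81, Rational(-1, 478))), Add(Rational(3, 7), Rational(-3, 7))), 974) = Add(Mul(Add(Rational(187, 186), Rational(-81, 478)), 0), 974) = Add(Mul(Rational(18580, 22227), 0), 974) = Add(0, 974) = 974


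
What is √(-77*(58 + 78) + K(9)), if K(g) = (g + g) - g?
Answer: I*√10463 ≈ 102.29*I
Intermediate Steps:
K(g) = g (K(g) = 2*g - g = g)
√(-77*(58 + 78) + K(9)) = √(-77*(58 + 78) + 9) = √(-77*136 + 9) = √(-10472 + 9) = √(-10463) = I*√10463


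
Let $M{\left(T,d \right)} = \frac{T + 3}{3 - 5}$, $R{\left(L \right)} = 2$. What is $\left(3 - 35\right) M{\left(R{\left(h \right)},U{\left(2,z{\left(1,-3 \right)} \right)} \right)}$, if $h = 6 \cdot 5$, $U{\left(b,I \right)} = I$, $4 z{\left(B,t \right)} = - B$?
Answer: $80$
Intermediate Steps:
$z{\left(B,t \right)} = - \frac{B}{4}$ ($z{\left(B,t \right)} = \frac{\left(-1\right) B}{4} = - \frac{B}{4}$)
$h = 30$
$M{\left(T,d \right)} = - \frac{3}{2} - \frac{T}{2}$ ($M{\left(T,d \right)} = \frac{3 + T}{-2} = \left(3 + T\right) \left(- \frac{1}{2}\right) = - \frac{3}{2} - \frac{T}{2}$)
$\left(3 - 35\right) M{\left(R{\left(h \right)},U{\left(2,z{\left(1,-3 \right)} \right)} \right)} = \left(3 - 35\right) \left(- \frac{3}{2} - 1\right) = - 32 \left(- \frac{3}{2} - 1\right) = \left(-32\right) \left(- \frac{5}{2}\right) = 80$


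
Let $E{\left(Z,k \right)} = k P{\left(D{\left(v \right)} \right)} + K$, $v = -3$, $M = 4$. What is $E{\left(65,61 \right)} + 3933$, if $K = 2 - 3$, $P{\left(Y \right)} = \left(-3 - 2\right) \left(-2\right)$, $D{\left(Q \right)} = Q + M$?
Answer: $4542$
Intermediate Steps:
$D{\left(Q \right)} = 4 + Q$ ($D{\left(Q \right)} = Q + 4 = 4 + Q$)
$P{\left(Y \right)} = 10$ ($P{\left(Y \right)} = \left(-5\right) \left(-2\right) = 10$)
$K = -1$
$E{\left(Z,k \right)} = -1 + 10 k$ ($E{\left(Z,k \right)} = k 10 - 1 = 10 k - 1 = -1 + 10 k$)
$E{\left(65,61 \right)} + 3933 = \left(-1 + 10 \cdot 61\right) + 3933 = \left(-1 + 610\right) + 3933 = 609 + 3933 = 4542$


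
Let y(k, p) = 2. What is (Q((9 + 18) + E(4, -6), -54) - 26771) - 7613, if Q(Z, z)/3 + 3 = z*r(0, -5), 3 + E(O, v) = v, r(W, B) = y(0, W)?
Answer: -34717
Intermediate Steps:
r(W, B) = 2
E(O, v) = -3 + v
Q(Z, z) = -9 + 6*z (Q(Z, z) = -9 + 3*(z*2) = -9 + 3*(2*z) = -9 + 6*z)
(Q((9 + 18) + E(4, -6), -54) - 26771) - 7613 = ((-9 + 6*(-54)) - 26771) - 7613 = ((-9 - 324) - 26771) - 7613 = (-333 - 26771) - 7613 = -27104 - 7613 = -34717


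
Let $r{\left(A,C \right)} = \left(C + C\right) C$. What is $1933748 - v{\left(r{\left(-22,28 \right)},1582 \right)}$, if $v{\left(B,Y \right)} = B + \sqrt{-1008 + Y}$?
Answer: $1932180 - \sqrt{574} \approx 1.9322 \cdot 10^{6}$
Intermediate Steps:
$r{\left(A,C \right)} = 2 C^{2}$ ($r{\left(A,C \right)} = 2 C C = 2 C^{2}$)
$1933748 - v{\left(r{\left(-22,28 \right)},1582 \right)} = 1933748 - \left(2 \cdot 28^{2} + \sqrt{-1008 + 1582}\right) = 1933748 - \left(2 \cdot 784 + \sqrt{574}\right) = 1933748 - \left(1568 + \sqrt{574}\right) = 1932180 - \sqrt{574}$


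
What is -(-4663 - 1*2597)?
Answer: 7260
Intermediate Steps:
-(-4663 - 1*2597) = -(-4663 - 2597) = -1*(-7260) = 7260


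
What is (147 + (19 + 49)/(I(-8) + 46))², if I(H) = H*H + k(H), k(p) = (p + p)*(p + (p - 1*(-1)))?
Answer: 663526081/30625 ≈ 21666.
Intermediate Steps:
k(p) = 2*p*(1 + 2*p) (k(p) = (2*p)*(p + (p + 1)) = (2*p)*(p + (1 + p)) = (2*p)*(1 + 2*p) = 2*p*(1 + 2*p))
I(H) = H² + 2*H*(1 + 2*H) (I(H) = H*H + 2*H*(1 + 2*H) = H² + 2*H*(1 + 2*H))
(147 + (19 + 49)/(I(-8) + 46))² = (147 + (19 + 49)/(-8*(2 + 5*(-8)) + 46))² = (147 + 68/(-8*(2 - 40) + 46))² = (147 + 68/(-8*(-38) + 46))² = (147 + 68/(304 + 46))² = (147 + 68/350)² = (147 + 68*(1/350))² = (147 + 34/175)² = (25759/175)² = 663526081/30625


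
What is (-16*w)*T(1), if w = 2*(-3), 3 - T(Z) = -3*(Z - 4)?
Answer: -576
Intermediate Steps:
T(Z) = -9 + 3*Z (T(Z) = 3 - (-3)*(Z - 4) = 3 - (-3)*(-4 + Z) = 3 - (12 - 3*Z) = 3 + (-12 + 3*Z) = -9 + 3*Z)
w = -6
(-16*w)*T(1) = (-16*(-6))*(-9 + 3*1) = 96*(-9 + 3) = 96*(-6) = -576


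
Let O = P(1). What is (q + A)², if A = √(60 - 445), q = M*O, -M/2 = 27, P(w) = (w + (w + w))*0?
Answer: -385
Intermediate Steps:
P(w) = 0 (P(w) = (w + 2*w)*0 = (3*w)*0 = 0)
O = 0
M = -54 (M = -2*27 = -54)
q = 0 (q = -54*0 = 0)
A = I*√385 (A = √(-385) = I*√385 ≈ 19.621*I)
(q + A)² = (0 + I*√385)² = (I*√385)² = -385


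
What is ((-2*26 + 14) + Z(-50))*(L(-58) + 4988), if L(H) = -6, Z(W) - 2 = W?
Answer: -428452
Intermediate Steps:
Z(W) = 2 + W
((-2*26 + 14) + Z(-50))*(L(-58) + 4988) = ((-2*26 + 14) + (2 - 50))*(-6 + 4988) = ((-52 + 14) - 48)*4982 = (-38 - 48)*4982 = -86*4982 = -428452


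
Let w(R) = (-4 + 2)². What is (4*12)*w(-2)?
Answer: 192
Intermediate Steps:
w(R) = 4 (w(R) = (-2)² = 4)
(4*12)*w(-2) = (4*12)*4 = 48*4 = 192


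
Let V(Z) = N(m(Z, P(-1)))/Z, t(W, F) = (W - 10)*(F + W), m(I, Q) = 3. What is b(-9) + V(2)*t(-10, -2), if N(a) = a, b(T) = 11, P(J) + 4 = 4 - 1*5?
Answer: 371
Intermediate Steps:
P(J) = -5 (P(J) = -4 + (4 - 1*5) = -4 + (4 - 5) = -4 - 1 = -5)
t(W, F) = (-10 + W)*(F + W)
V(Z) = 3/Z
b(-9) + V(2)*t(-10, -2) = 11 + (3/2)*((-10)² - 10*(-2) - 10*(-10) - 2*(-10)) = 11 + (3*(½))*(100 + 20 + 100 + 20) = 11 + (3/2)*240 = 11 + 360 = 371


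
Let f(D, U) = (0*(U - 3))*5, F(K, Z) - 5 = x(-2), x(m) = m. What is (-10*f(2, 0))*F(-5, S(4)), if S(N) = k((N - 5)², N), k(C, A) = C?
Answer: 0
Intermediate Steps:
S(N) = (-5 + N)² (S(N) = (N - 5)² = (-5 + N)²)
F(K, Z) = 3 (F(K, Z) = 5 - 2 = 3)
f(D, U) = 0 (f(D, U) = (0*(-3 + U))*5 = 0*5 = 0)
(-10*f(2, 0))*F(-5, S(4)) = -10*0*3 = 0*3 = 0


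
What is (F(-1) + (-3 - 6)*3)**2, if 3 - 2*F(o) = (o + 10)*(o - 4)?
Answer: 9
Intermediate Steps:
F(o) = 3/2 - (-4 + o)*(10 + o)/2 (F(o) = 3/2 - (o + 10)*(o - 4)/2 = 3/2 - (10 + o)*(-4 + o)/2 = 3/2 - (-4 + o)*(10 + o)/2)
(F(-1) + (-3 - 6)*3)**2 = ((43/2 - 3*(-1) - 1/2*(-1)**2) + (-3 - 6)*3)**2 = ((43/2 + 3 - 1/2*1) - 9*3)**2 = ((43/2 + 3 - 1/2) - 27)**2 = (24 - 27)**2 = (-3)**2 = 9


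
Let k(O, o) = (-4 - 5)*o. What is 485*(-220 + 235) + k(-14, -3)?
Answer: 7302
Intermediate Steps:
k(O, o) = -9*o
485*(-220 + 235) + k(-14, -3) = 485*(-220 + 235) - 9*(-3) = 485*15 + 27 = 7275 + 27 = 7302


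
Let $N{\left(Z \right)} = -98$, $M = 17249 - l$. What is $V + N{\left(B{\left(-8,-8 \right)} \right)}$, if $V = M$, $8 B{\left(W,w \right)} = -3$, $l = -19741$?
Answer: $36892$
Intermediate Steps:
$M = 36990$ ($M = 17249 - -19741 = 17249 + 19741 = 36990$)
$B{\left(W,w \right)} = - \frac{3}{8}$ ($B{\left(W,w \right)} = \frac{1}{8} \left(-3\right) = - \frac{3}{8}$)
$V = 36990$
$V + N{\left(B{\left(-8,-8 \right)} \right)} = 36990 - 98 = 36892$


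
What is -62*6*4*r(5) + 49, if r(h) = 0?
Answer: 49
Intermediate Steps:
-62*6*4*r(5) + 49 = -62*6*4*0 + 49 = -1488*0 + 49 = -62*0 + 49 = 0 + 49 = 49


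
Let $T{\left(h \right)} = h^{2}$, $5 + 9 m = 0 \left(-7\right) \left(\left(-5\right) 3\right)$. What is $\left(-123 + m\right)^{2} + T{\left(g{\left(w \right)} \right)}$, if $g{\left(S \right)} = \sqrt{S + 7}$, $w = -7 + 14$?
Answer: $\frac{1237678}{81} \approx 15280.0$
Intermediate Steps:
$m = - \frac{5}{9}$ ($m = - \frac{5}{9} + \frac{0 \left(-7\right) \left(\left(-5\right) 3\right)}{9} = - \frac{5}{9} + \frac{0 \left(-15\right)}{9} = - \frac{5}{9} + \frac{1}{9} \cdot 0 = - \frac{5}{9} + 0 = - \frac{5}{9} \approx -0.55556$)
$w = 7$
$g{\left(S \right)} = \sqrt{7 + S}$
$\left(-123 + m\right)^{2} + T{\left(g{\left(w \right)} \right)} = \left(-123 - \frac{5}{9}\right)^{2} + \left(\sqrt{7 + 7}\right)^{2} = \left(- \frac{1112}{9}\right)^{2} + \left(\sqrt{14}\right)^{2} = \frac{1236544}{81} + 14 = \frac{1237678}{81}$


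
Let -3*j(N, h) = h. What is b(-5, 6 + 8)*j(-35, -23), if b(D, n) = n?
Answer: 322/3 ≈ 107.33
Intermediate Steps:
j(N, h) = -h/3
b(-5, 6 + 8)*j(-35, -23) = (6 + 8)*(-1/3*(-23)) = 14*(23/3) = 322/3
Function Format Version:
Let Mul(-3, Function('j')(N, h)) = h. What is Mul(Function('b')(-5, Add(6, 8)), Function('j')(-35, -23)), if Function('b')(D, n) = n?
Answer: Rational(322, 3) ≈ 107.33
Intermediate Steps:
Function('j')(N, h) = Mul(Rational(-1, 3), h)
Mul(Function('b')(-5, Add(6, 8)), Function('j')(-35, -23)) = Mul(Add(6, 8), Mul(Rational(-1, 3), -23)) = Mul(14, Rational(23, 3)) = Rational(322, 3)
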